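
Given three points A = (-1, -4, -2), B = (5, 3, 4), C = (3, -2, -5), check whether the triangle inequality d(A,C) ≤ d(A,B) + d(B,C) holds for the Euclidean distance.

d(A,B) = √(6² + 7² + 6²) = √121 = 11, d(B,C) = √(2² + 5² + 9²) = √110 ≈ 10.4881, d(A,C) = √(4² + 2² + 3²) = √29 ≈ 5.3852.
d(A,C) ≈ 5.3852 ≤ 11 + 10.4881 = 21.4881. Triangle inequality is satisfied.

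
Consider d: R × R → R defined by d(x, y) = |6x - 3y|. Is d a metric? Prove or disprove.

No. d fails symmetry: d(9, 7) = |6·9 - 3·7| = |33| = 33, but d(7, 9) = |6·7 - 3·9| = |15| = 15. Since 33 ≠ 15, d(x,y) ≠ d(y,x) in general.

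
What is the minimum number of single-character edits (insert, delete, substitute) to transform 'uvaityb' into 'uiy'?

Let D[i][j] be the edit distance between the first i characters of 'uvaityb' and the first j characters of 'uiy', with D[i][0] = i, D[0][j] = j, and D[i][j] = D[i-1][j-1] if the characters match, else 1 + min(D[i-1][j], D[i][j-1], D[i-1][j-1]). Filling the table (rows: prefixes of 'uvaityb', columns: prefixes of 'uiy'):
     ε  u  i  y
  ε  0  1  2  3
  u  1  0  1  2
  v  2  1  1  2
  a  3  2  2  2
  i  4  3  2  3
  t  5  4  3  3
  y  6  5  4  3
  b  7  6  5  4
The bottom-right entry gives D[7][3] = 4, so no sequence of fewer than 4 edits works. Backtracking through the table gives one optimal edit sequence (4 edits):
  uvaityb → uaityb (del v @2)
  uaityb → uityb (del a @2)
  uityb → uiyb (del t @3)
  uiyb → uiy (del b @4)
Edit distance = 4.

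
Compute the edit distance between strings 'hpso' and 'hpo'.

Let D[i][j] be the edit distance between the first i characters of 'hpso' and the first j characters of 'hpo', with D[i][0] = i, D[0][j] = j, and D[i][j] = D[i-1][j-1] if the characters match, else 1 + min(D[i-1][j], D[i][j-1], D[i-1][j-1]). Filling the table (rows: prefixes of 'hpso', columns: prefixes of 'hpo'):
     ε  h  p  o
  ε  0  1  2  3
  h  1  0  1  2
  p  2  1  0  1
  s  3  2  1  1
  o  4  3  2  1
The bottom-right entry gives D[4][3] = 1, so no sequence of fewer than 1 edit works. Backtracking through the table gives one optimal edit sequence (1 edit):
  hpso → hpo (del s @3)
Edit distance = 1.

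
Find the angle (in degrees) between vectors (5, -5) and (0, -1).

With u = (5, -5), v = (0, -1):
u·v = 5·0 + (-5)·(-1) = 0 + 5 = 5.
|u| = √(5² + (-5)²) = √50, |v| = √(0² + (-1)²) = √1, so |u||v| = √(50·1) = √50.
cos θ = (u·v)/(|u||v|) = 5/√50 ≈ 0.707107
θ = arccos(0.707107) ≈ 45°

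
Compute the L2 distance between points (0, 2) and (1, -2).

(Σ|x_i - y_i|^2)^(1/2) = (|0 - 1|^2 + |2 - (-2)|^2)^(1/2)
= (1^2 + 4^2)^(1/2) = (1 + 16)^(1/2) = (17)^(1/2) ≈ 4.1231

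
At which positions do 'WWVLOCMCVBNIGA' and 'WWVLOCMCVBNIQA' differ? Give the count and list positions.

Differing positions: 13. Hamming distance = 1.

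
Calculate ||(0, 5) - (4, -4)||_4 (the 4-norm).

(Σ|x_i - y_i|^4)^(1/4) = (|0 - 4|^4 + |5 - (-4)|^4)^(1/4)
= (4^4 + 9^4)^(1/4) = (256 + 6561)^(1/4) = (6817)^(1/4) ≈ 9.0865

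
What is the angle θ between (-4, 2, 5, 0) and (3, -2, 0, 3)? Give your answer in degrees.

With u = (-4, 2, 5, 0), v = (3, -2, 0, 3):
u·v = (-4)·3 + 2·(-2) + 5·0 + 0·3 = (-12) + (-4) + 0 + 0 = -16.
|u| = √((-4)² + 2² + 5² + 0²) = √45, |v| = √(3² + (-2)² + 0² + 3²) = √22, so |u||v| = √(45·22) = √990.
cos θ = (u·v)/(|u||v|) = -16/√990 ≈ -0.508513
θ = arccos(-0.508513) ≈ 120.56°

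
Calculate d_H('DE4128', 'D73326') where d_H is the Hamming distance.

Differing positions: 2, 3, 4, 6. Hamming distance = 4.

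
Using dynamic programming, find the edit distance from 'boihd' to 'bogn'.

Let D[i][j] be the edit distance between the first i characters of 'boihd' and the first j characters of 'bogn', with D[i][0] = i, D[0][j] = j, and D[i][j] = D[i-1][j-1] if the characters match, else 1 + min(D[i-1][j], D[i][j-1], D[i-1][j-1]). Filling the table (rows: prefixes of 'boihd', columns: prefixes of 'bogn'):
     ε  b  o  g  n
  ε  0  1  2  3  4
  b  1  0  1  2  3
  o  2  1  0  1  2
  i  3  2  1  1  2
  h  4  3  2  2  2
  d  5  4  3  3  3
The bottom-right entry gives D[5][4] = 3, so no sequence of fewer than 3 edits works. Backtracking through the table gives one optimal edit sequence (3 edits):
  boihd → bohd (del i @3)
  bohd → bogd (sub h→g @3)
  bogd → bogn (sub d→n @4)
Edit distance = 3.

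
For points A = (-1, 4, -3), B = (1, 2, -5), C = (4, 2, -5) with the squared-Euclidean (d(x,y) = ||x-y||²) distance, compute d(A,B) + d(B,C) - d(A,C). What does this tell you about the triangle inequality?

d(A,B) = 2² + 2² + 2² = 12, d(B,C) = 3² + 0² + 0² = 9, d(A,C) = 5² + 2² + 2² = 33.
d(A,B) + d(B,C) - d(A,C) = 12 + 9 - 33 = 21 - 33 = -12. This is < 0, so the triangle inequality FAILS for these points (squared-Euclidean is not a metric).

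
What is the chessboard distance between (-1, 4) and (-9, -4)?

max(|x_i - y_i|) = max(|-1 - (-9)|, |4 - (-4)|) = max(8, 8) = 8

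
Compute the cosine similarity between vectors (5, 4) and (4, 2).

With u = (5, 4), v = (4, 2):
u·v = 5·4 + 4·2 = 20 + 8 = 28.
|u| = √(5² + 4²) = √41, |v| = √(4² + 2²) = √20, so |u||v| = √(41·20) = √820.
cos θ = (u·v)/(|u||v|) = 28/√820 ≈ 0.9778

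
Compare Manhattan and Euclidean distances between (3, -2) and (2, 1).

L1 = |3 - 2| + |-2 - 1| = 1 + 3 = 4
L2 = √(1² + 3²) = √10 ≈ 3.1623
L1 ≥ L2 always (equality iff movement is along one axis); L1 > L2 here.
Ratio L1/L2 = 4/√10 ≈ 1.2649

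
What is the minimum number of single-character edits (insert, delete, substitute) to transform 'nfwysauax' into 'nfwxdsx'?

Let D[i][j] be the edit distance between the first i characters of 'nfwysauax' and the first j characters of 'nfwxdsx', with D[i][0] = i, D[0][j] = j, and D[i][j] = D[i-1][j-1] if the characters match, else 1 + min(D[i-1][j], D[i][j-1], D[i-1][j-1]). Filling the table (rows: prefixes of 'nfwysauax', columns: prefixes of 'nfwxdsx'):
     ε  n  f  w  x  d  s  x
  ε  0  1  2  3  4  5  6  7
  n  1  0  1  2  3  4  5  6
  f  2  1  0  1  2  3  4  5
  w  3  2  1  0  1  2  3  4
  y  4  3  2  1  1  2  3  4
  s  5  4  3  2  2  2  2  3
  a  6  5  4  3  3  3  3  3
  u  7  6  5  4  4  4  4  4
  a  8  7  6  5  5  5  5  5
  x  9  8  7  6  5  6  6  5
The bottom-right entry gives D[9][7] = 5, so no sequence of fewer than 5 edits works. Backtracking through the table gives one optimal edit sequence (5 edits):
  nfwysauax → nfwsauax (del y @4)
  nfwsauax → nfwauax (del s @4)
  nfwauax → nfwxuax (sub a→x @4)
  nfwxuax → nfwxdax (sub u→d @5)
  nfwxdax → nfwxdsx (sub a→s @6)
Edit distance = 5.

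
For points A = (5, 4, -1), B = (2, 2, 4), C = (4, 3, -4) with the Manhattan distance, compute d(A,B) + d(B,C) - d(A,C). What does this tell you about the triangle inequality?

d(A,B) = 3 + 2 + 5 = 10, d(B,C) = 2 + 1 + 8 = 11, d(A,C) = 1 + 1 + 3 = 5.
d(A,B) + d(B,C) - d(A,C) = 10 + 11 - 5 = 21 - 5 = 16. This is ≥ 0, so the triangle inequality holds for these points.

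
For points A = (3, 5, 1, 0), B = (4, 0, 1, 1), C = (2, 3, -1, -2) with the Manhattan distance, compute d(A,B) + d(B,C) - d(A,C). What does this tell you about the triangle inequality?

d(A,B) = 1 + 5 + 0 + 1 = 7, d(B,C) = 2 + 3 + 2 + 3 = 10, d(A,C) = 1 + 2 + 2 + 2 = 7.
d(A,B) + d(B,C) - d(A,C) = 7 + 10 - 7 = 17 - 7 = 10. This is ≥ 0, so the triangle inequality holds for these points.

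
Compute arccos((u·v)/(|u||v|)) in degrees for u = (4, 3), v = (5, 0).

With u = (4, 3), v = (5, 0):
u·v = 4·5 + 3·0 = 20 + 0 = 20.
|u| = √(4² + 3²) = √25, |v| = √(5² + 0²) = √25, so |u||v| = √(25·25) = √625 = 25.
cos θ = (u·v)/(|u||v|) = 20/25 = 0.8
θ = arccos(0.8) ≈ 36.87°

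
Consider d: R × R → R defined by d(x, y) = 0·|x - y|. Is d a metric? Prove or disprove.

No. With c = 0, d(x,y) = 0 for all x, y. This fails identity of indiscernibles: d(4, 6) = 0 but 4 ≠ 6.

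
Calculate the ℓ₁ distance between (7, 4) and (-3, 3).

Σ|x_i - y_i| = |7 - (-3)| + |4 - 3| = 10 + 1 = 11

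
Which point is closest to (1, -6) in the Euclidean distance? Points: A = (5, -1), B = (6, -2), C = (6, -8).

Distances: d(A) ≈ 6.4031, d(B) ≈ 6.4031, d(C) ≈ 5.3852. Nearest: C = (6, -8) with distance 5.3852.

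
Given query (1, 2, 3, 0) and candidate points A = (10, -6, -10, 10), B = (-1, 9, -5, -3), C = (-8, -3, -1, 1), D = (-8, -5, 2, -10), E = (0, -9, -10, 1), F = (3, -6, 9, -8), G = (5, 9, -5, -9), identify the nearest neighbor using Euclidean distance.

Distances: d(A) ≈ 20.347, d(B) ≈ 11.225, d(C) ≈ 11.0905, d(D) ≈ 15.1987, d(E) ≈ 17.088, d(F) ≈ 12.9615, d(G) ≈ 14.4914. Nearest: C = (-8, -3, -1, 1) with distance 11.0905.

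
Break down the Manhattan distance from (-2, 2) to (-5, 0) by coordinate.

Σ|x_i - y_i| = |-2 - (-5)| + |2 - 0| = 3 + 2 = 5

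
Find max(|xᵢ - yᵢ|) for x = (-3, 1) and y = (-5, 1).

max(|x_i - y_i|) = max(|-3 - (-5)|, |1 - 1|) = max(2, 0) = 2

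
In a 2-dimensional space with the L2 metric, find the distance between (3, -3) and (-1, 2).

(Σ|x_i - y_i|^2)^(1/2) = (|3 - (-1)|^2 + |-3 - 2|^2)^(1/2)
= (4^2 + 5^2)^(1/2) = (16 + 25)^(1/2) = (41)^(1/2) ≈ 6.4031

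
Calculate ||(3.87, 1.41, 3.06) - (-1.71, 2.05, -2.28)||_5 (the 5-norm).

(Σ|x_i - y_i|^5)^(1/5) = (|3.87 - (-1.71)|^5 + |1.41 - 2.05|^5 + |3.06 - (-2.28)|^5)^(1/5)
= (5.58^5 + 0.64^5 + 5.34^5)^(1/5) ≈ (5409.6728 + 0.1074 + 4342.1646)^(1/5) = (9751.9448)^(1/5) ≈ 6.278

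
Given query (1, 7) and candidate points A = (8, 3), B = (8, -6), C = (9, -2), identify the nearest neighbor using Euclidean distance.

Distances: d(A) ≈ 8.0623, d(B) ≈ 14.7648, d(C) ≈ 12.0416. Nearest: A = (8, 3) with distance 8.0623.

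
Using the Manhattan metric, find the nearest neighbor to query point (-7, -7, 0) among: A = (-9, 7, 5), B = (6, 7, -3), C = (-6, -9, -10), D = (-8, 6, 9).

Distances: d(A) = 21, d(B) = 30, d(C) = 13, d(D) = 23. Nearest: C = (-6, -9, -10) with distance 13.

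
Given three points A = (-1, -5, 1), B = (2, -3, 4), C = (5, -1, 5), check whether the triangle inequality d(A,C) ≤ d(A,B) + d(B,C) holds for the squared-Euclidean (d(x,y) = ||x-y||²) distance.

d(A,B) = 3² + 2² + 3² = 22, d(B,C) = 3² + 2² + 1² = 14, d(A,C) = 6² + 4² + 4² = 68.
d(A,C) = 68 > 22 + 14 = 36. Triangle inequality is VIOLATED. (Squared-Euclidean is not a metric — this is a counterexample.)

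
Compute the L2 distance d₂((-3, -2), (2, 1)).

√(Σ(x_i - y_i)²) = √((-3 - 2)² + (-2 - 1)²)
= √((-5)² + (-3)²) = √(25 + 9) = √34 ≈ 5.831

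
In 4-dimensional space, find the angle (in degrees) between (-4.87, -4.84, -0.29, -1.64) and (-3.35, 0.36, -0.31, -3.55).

With u = (-4.87, -4.84, -0.29, -1.64), v = (-3.35, 0.36, -0.31, -3.55):
u·v = (-4.87)·(-3.35) + (-4.84)·0.36 + (-0.29)·(-0.31) + (-1.64)·(-3.55) = 16.3145 + (-1.7424) + 0.0899 + 5.822 = 20.484.
|u| = √((-4.87)² + (-4.84)² + (-0.29)² + (-1.64)²) = √(23.7169 + 23.4256 + 0.0841 + 2.6896) = √49.9162, |v| = √((-3.35)² + 0.36² + (-0.31)² + (-3.55)²) = √(11.2225 + 0.1296 + 0.0961 + 12.6025) = √24.0507.
cos θ = (u·v)/(|u||v|) = 20.484/(√49.9162·√24.0507) ≈ 0.591194
θ = arccos(0.591194) ≈ 53.76°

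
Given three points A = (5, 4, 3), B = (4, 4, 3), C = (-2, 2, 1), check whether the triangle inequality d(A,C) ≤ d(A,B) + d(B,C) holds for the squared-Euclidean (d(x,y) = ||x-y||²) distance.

d(A,B) = 1² + 0² + 0² = 1, d(B,C) = 6² + 2² + 2² = 44, d(A,C) = 7² + 2² + 2² = 57.
d(A,C) = 57 > 1 + 44 = 45. Triangle inequality is VIOLATED. (Squared-Euclidean is not a metric — this is a counterexample.)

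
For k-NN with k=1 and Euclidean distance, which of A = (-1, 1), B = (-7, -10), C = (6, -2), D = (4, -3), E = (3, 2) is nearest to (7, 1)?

Distances: d(A) = 8, d(B) ≈ 17.8045, d(C) ≈ 3.1623, d(D) = 5, d(E) ≈ 4.1231. Nearest: C = (6, -2) with distance 3.1623.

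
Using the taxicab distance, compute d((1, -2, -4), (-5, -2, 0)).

Σ|x_i - y_i| = |1 - (-5)| + |-2 - (-2)| + |-4 - 0| = 6 + 0 + 4 = 10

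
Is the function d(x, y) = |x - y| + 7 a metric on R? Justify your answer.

No. d fails identity of indiscernibles (specifically d(x,x) = 0): d(-7, -7) = |-7 - (-7)| + 7 = 0 + 7 = 7 ≠ 0.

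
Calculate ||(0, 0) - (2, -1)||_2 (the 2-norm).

(Σ|x_i - y_i|^2)^(1/2) = (|0 - 2|^2 + |0 - (-1)|^2)^(1/2)
= (2^2 + 1^2)^(1/2) = (4 + 1)^(1/2) = (5)^(1/2) ≈ 2.2361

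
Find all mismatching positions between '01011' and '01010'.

Differing positions: 5. Hamming distance = 1.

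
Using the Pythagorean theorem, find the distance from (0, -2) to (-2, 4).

√(Σ(x_i - y_i)²) = √((0 - (-2))² + (-2 - 4)²)
= √(2² + (-6)²) = √(4 + 36) = √40 ≈ 6.3246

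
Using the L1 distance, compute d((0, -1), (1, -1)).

Σ|x_i - y_i| = |0 - 1| + |-1 - (-1)| = 1 + 0 = 1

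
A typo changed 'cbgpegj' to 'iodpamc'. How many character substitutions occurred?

Differing positions: 1, 2, 3, 5, 6, 7. Hamming distance = 6.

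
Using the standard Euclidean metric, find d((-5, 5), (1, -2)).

√(Σ(x_i - y_i)²) = √((-5 - 1)² + (5 - (-2))²)
= √((-6)² + 7²) = √(36 + 49) = √85 ≈ 9.2195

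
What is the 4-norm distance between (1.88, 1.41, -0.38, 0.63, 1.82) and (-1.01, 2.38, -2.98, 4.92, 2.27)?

(Σ|x_i - y_i|^4)^(1/4) = (|1.88 - (-1.01)|^4 + |1.41 - 2.38|^4 + |-0.38 - (-2.98)|^4 + |0.63 - 4.92|^4 + |1.82 - 2.27|^4)^(1/4)
= (2.89^4 + 0.97^4 + 2.6^4 + 4.29^4 + 0.45^4)^(1/4) ≈ (69.7576 + 0.8853 + 45.6976 + 338.7109 + 0.041)^(1/4) = (455.0924)^(1/4) ≈ 4.6188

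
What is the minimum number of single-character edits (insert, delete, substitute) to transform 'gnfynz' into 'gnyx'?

Let D[i][j] be the edit distance between the first i characters of 'gnfynz' and the first j characters of 'gnyx', with D[i][0] = i, D[0][j] = j, and D[i][j] = D[i-1][j-1] if the characters match, else 1 + min(D[i-1][j], D[i][j-1], D[i-1][j-1]). Filling the table (rows: prefixes of 'gnfynz', columns: prefixes of 'gnyx'):
     ε  g  n  y  x
  ε  0  1  2  3  4
  g  1  0  1  2  3
  n  2  1  0  1  2
  f  3  2  1  1  2
  y  4  3  2  1  2
  n  5  4  3  2  2
  z  6  5  4  3  3
The bottom-right entry gives D[6][4] = 3, so no sequence of fewer than 3 edits works. Backtracking through the table gives one optimal edit sequence (3 edits):
  gnfynz → gnynz (del f @3)
  gnynz → gnyz (del n @4)
  gnyz → gnyx (sub z→x @4)
Edit distance = 3.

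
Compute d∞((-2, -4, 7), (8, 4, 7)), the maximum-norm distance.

max(|x_i - y_i|) = max(|-2 - 8|, |-4 - 4|, |7 - 7|) = max(10, 8, 0) = 10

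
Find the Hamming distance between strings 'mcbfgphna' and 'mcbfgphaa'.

Differing positions: 8. Hamming distance = 1.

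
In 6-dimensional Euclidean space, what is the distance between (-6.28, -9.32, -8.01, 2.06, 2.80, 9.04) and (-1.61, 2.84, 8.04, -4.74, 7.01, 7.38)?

√(Σ(x_i - y_i)²) = √((-6.28 - (-1.61))² + (-9.32 - 2.84)² + (-8.01 - 8.04)² + (2.06 - (-4.74))² + (2.8 - 7.01)² + (9.04 - 7.38)²)
= √((-4.67)² + (-12.16)² + (-16.05)² + 6.8² + (-4.21)² + 1.66²) = √(21.8089 + 147.8656 + 257.6025 + 46.24 + 17.7241 + 2.7556) = √493.9967 ≈ 22.226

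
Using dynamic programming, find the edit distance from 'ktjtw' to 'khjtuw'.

Let D[i][j] be the edit distance between the first i characters of 'ktjtw' and the first j characters of 'khjtuw', with D[i][0] = i, D[0][j] = j, and D[i][j] = D[i-1][j-1] if the characters match, else 1 + min(D[i-1][j], D[i][j-1], D[i-1][j-1]). Filling the table (rows: prefixes of 'ktjtw', columns: prefixes of 'khjtuw'):
     ε  k  h  j  t  u  w
  ε  0  1  2  3  4  5  6
  k  1  0  1  2  3  4  5
  t  2  1  1  2  2  3  4
  j  3  2  2  1  2  3  4
  t  4  3  3  2  1  2  3
  w  5  4  4  3  2  2  2
The bottom-right entry gives D[5][6] = 2, so no sequence of fewer than 2 edits works. Backtracking through the table gives one optimal edit sequence (2 edits):
  ktjtw → khjtw (sub t→h @2)
  khjtw → khjtuw (ins u @5)
Edit distance = 2.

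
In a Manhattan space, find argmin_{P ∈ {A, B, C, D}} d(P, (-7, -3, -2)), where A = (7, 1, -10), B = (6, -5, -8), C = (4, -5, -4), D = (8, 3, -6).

Distances: d(A) = 26, d(B) = 21, d(C) = 15, d(D) = 25. Nearest: C = (4, -5, -4) with distance 15.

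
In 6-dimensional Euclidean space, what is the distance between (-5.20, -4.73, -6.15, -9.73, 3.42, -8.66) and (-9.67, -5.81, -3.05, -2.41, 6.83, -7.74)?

√(Σ(x_i - y_i)²) = √((-5.2 - (-9.67))² + (-4.73 - (-5.81))² + (-6.15 - (-3.05))² + (-9.73 - (-2.41))² + (3.42 - 6.83)² + (-8.66 - (-7.74))²)
= √(4.47² + 1.08² + (-3.1)² + (-7.32)² + (-3.41)² + (-0.92)²) = √(19.9809 + 1.1664 + 9.61 + 53.5824 + 11.6281 + 0.8464) = √96.8142 ≈ 9.8394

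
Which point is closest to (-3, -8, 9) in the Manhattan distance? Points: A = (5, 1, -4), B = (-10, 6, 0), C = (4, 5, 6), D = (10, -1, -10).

Distances: d(A) = 30, d(B) = 30, d(C) = 23, d(D) = 39. Nearest: C = (4, 5, 6) with distance 23.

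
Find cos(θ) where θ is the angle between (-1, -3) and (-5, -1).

With u = (-1, -3), v = (-5, -1):
u·v = (-1)·(-5) + (-3)·(-1) = 5 + 3 = 8.
|u| = √((-1)² + (-3)²) = √10, |v| = √((-5)² + (-1)²) = √26, so |u||v| = √(10·26) = √260.
cos θ = (u·v)/(|u||v|) = 8/√260 ≈ 0.4961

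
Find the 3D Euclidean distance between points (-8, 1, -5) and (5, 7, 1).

√(Σ(x_i - y_i)²) = √((-8 - 5)² + (1 - 7)² + (-5 - 1)²)
= √((-13)² + (-6)² + (-6)²) = √(169 + 36 + 36) = √241 ≈ 15.5242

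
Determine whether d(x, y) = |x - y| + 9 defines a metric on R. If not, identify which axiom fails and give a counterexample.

No. d fails identity of indiscernibles (specifically d(x,x) = 0): d(5, 5) = |5 - 5| + 9 = 0 + 9 = 9 ≠ 0.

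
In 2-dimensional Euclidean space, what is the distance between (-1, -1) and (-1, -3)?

√(Σ(x_i - y_i)²) = √((-1 - (-1))² + (-1 - (-3))²)
= √(0² + 2²) = √(0 + 4) = √4 = 2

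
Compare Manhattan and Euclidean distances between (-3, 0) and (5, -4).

L1 = |-3 - 5| + |0 - (-4)| = 8 + 4 = 12
L2 = √(8² + 4²) = √80 ≈ 8.9443
L1 ≥ L2 always (equality iff movement is along one axis); L1 > L2 here.
Ratio L1/L2 = 12/√80 ≈ 1.3416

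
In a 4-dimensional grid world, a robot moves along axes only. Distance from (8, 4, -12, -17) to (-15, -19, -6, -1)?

Σ|x_i - y_i| = |8 - (-15)| + |4 - (-19)| + |-12 - (-6)| + |-17 - (-1)| = 23 + 23 + 6 + 16 = 68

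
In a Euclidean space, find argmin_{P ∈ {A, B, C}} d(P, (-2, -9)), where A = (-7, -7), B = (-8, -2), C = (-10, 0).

Distances: d(A) ≈ 5.3852, d(B) ≈ 9.2195, d(C) ≈ 12.0416. Nearest: A = (-7, -7) with distance 5.3852.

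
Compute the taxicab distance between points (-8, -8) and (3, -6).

Σ|x_i - y_i| = |-8 - 3| + |-8 - (-6)| = 11 + 2 = 13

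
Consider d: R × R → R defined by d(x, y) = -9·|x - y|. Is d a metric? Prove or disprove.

No. With c = -9 < 0, d fails non-negativity: d(9, 15) = -9·|9 - 15| = -9·6 = -54 < 0.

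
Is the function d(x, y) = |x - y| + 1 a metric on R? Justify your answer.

No. d fails identity of indiscernibles (specifically d(x,x) = 0): d(4, 4) = |4 - 4| + 1 = 0 + 1 = 1 ≠ 0.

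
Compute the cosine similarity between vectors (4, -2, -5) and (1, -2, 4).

With u = (4, -2, -5), v = (1, -2, 4):
u·v = 4·1 + (-2)·(-2) + (-5)·4 = 4 + 4 + (-20) = -12.
|u| = √(4² + (-2)² + (-5)²) = √45, |v| = √(1² + (-2)² + 4²) = √21, so |u||v| = √(45·21) = √945.
cos θ = (u·v)/(|u||v|) = -12/√945 ≈ -0.3904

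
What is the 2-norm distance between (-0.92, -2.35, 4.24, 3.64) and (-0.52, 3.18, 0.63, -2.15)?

(Σ|x_i - y_i|^2)^(1/2) = (|-0.92 - (-0.52)|^2 + |-2.35 - 3.18|^2 + |4.24 - 0.63|^2 + |3.64 - (-2.15)|^2)^(1/2)
= (0.4^2 + 5.53^2 + 3.61^2 + 5.79^2)^(1/2) = (0.16 + 30.5809 + 13.0321 + 33.5241)^(1/2) = (77.2971)^(1/2) ≈ 8.7919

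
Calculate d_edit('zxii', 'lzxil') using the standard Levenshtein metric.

Let D[i][j] be the edit distance between the first i characters of 'zxii' and the first j characters of 'lzxil', with D[i][0] = i, D[0][j] = j, and D[i][j] = D[i-1][j-1] if the characters match, else 1 + min(D[i-1][j], D[i][j-1], D[i-1][j-1]). Filling the table (rows: prefixes of 'zxii', columns: prefixes of 'lzxil'):
     ε  l  z  x  i  l
  ε  0  1  2  3  4  5
  z  1  1  1  2  3  4
  x  2  2  2  1  2  3
  i  3  3  3  2  1  2
  i  4  4  4  3  2  2
The bottom-right entry gives D[4][5] = 2, so no sequence of fewer than 2 edits works. Backtracking through the table gives one optimal edit sequence (2 edits):
  zxii → lzxii (ins l @1)
  lzxii → lzxil (sub i→l @5)
Edit distance = 2.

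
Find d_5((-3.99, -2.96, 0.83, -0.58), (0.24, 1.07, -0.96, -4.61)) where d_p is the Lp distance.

(Σ|x_i - y_i|^5)^(1/5) = (|-3.99 - 0.24|^5 + |-2.96 - 1.07|^5 + |0.83 - (-0.96)|^5 + |-0.58 - (-4.61)|^5)^(1/5)
= (4.23^5 + 4.03^5 + 1.79^5 + 4.03^5)^(1/5) ≈ (1354.2593 + 1062.9803 + 18.3766 + 1062.9803)^(1/5) = (3498.5965)^(1/5) ≈ 5.1142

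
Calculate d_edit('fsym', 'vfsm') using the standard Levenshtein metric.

Let D[i][j] be the edit distance between the first i characters of 'fsym' and the first j characters of 'vfsm', with D[i][0] = i, D[0][j] = j, and D[i][j] = D[i-1][j-1] if the characters match, else 1 + min(D[i-1][j], D[i][j-1], D[i-1][j-1]). Filling the table (rows: prefixes of 'fsym', columns: prefixes of 'vfsm'):
     ε  v  f  s  m
  ε  0  1  2  3  4
  f  1  1  1  2  3
  s  2  2  2  1  2
  y  3  3  3  2  2
  m  4  4  4  3  2
The bottom-right entry gives D[4][4] = 2, so no sequence of fewer than 2 edits works. Backtracking through the table gives one optimal edit sequence (2 edits):
  fsym → vfsym (ins v @1)
  vfsym → vfsm (del y @4)
Edit distance = 2.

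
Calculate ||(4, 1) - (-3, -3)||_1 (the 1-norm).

Σ|x_i - y_i| = |4 - (-3)| + |1 - (-3)| = 7 + 4 = 11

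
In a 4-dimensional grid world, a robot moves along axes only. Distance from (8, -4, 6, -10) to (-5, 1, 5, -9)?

Σ|x_i - y_i| = |8 - (-5)| + |-4 - 1| + |6 - 5| + |-10 - (-9)| = 13 + 5 + 1 + 1 = 20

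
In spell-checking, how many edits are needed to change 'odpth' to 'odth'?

Let D[i][j] be the edit distance between the first i characters of 'odpth' and the first j characters of 'odth', with D[i][0] = i, D[0][j] = j, and D[i][j] = D[i-1][j-1] if the characters match, else 1 + min(D[i-1][j], D[i][j-1], D[i-1][j-1]). Filling the table (rows: prefixes of 'odpth', columns: prefixes of 'odth'):
     ε  o  d  t  h
  ε  0  1  2  3  4
  o  1  0  1  2  3
  d  2  1  0  1  2
  p  3  2  1  1  2
  t  4  3  2  1  2
  h  5  4  3  2  1
The bottom-right entry gives D[5][4] = 1, so no sequence of fewer than 1 edit works. Backtracking through the table gives one optimal edit sequence (1 edit):
  odpth → odth (del p @3)
Edit distance = 1.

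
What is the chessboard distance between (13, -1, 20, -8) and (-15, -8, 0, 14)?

max(|x_i - y_i|) = max(|13 - (-15)|, |-1 - (-8)|, |20 - 0|, |-8 - 14|) = max(28, 7, 20, 22) = 28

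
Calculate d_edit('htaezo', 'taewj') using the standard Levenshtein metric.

Let D[i][j] be the edit distance between the first i characters of 'htaezo' and the first j characters of 'taewj', with D[i][0] = i, D[0][j] = j, and D[i][j] = D[i-1][j-1] if the characters match, else 1 + min(D[i-1][j], D[i][j-1], D[i-1][j-1]). Filling the table (rows: prefixes of 'htaezo', columns: prefixes of 'taewj'):
     ε  t  a  e  w  j
  ε  0  1  2  3  4  5
  h  1  1  2  3  4  5
  t  2  1  2  3  4  5
  a  3  2  1  2  3  4
  e  4  3  2  1  2  3
  z  5  4  3  2  2  3
  o  6  5  4  3  3  3
The bottom-right entry gives D[6][5] = 3, so no sequence of fewer than 3 edits works. Backtracking through the table gives one optimal edit sequence (3 edits):
  htaezo → taezo (del h @1)
  taezo → taewo (sub z→w @4)
  taewo → taewj (sub o→j @5)
Edit distance = 3.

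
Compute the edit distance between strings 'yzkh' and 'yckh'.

Let D[i][j] be the edit distance between the first i characters of 'yzkh' and the first j characters of 'yckh', with D[i][0] = i, D[0][j] = j, and D[i][j] = D[i-1][j-1] if the characters match, else 1 + min(D[i-1][j], D[i][j-1], D[i-1][j-1]). Filling the table (rows: prefixes of 'yzkh', columns: prefixes of 'yckh'):
     ε  y  c  k  h
  ε  0  1  2  3  4
  y  1  0  1  2  3
  z  2  1  1  2  3
  k  3  2  2  1  2
  h  4  3  3  2  1
The bottom-right entry gives D[4][4] = 1, so no sequence of fewer than 1 edit works. Backtracking through the table gives one optimal edit sequence (1 edit):
  yzkh → yckh (sub z→c @2)
Edit distance = 1.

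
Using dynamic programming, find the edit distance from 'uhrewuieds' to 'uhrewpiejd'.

Let D[i][j] be the edit distance between the first i characters of 'uhrewuieds' and the first j characters of 'uhrewpiejd', with D[i][0] = i, D[0][j] = j, and D[i][j] = D[i-1][j-1] if the characters match, else 1 + min(D[i-1][j], D[i][j-1], D[i-1][j-1]). Filling the table (rows: prefixes of 'uhrewuieds', columns: prefixes of 'uhrewpiejd'):
     ε  u  h  r  e  w  p  i  e  j  d
  ε  0  1  2  3  4  5  6  7  8  9 10
  u  1  0  1  2  3  4  5  6  7  8  9
  h  2  1  0  1  2  3  4  5  6  7  8
  r  3  2  1  0  1  2  3  4  5  6  7
  e  4  3  2  1  0  1  2  3  4  5  6
  w  5  4  3  2  1  0  1  2  3  4  5
  u  6  5  4  3  2  1  1  2  3  4  5
  i  7  6  5  4  3  2  2  1  2  3  4
  e  8  7  6  5  4  3  3  2  1  2  3
  d  9  8  7  6  5  4  4  3  2  2  2
  s 10  9  8  7  6  5  5  4  3  3  3
The bottom-right entry gives D[10][10] = 3, so no sequence of fewer than 3 edits works. Backtracking through the table gives one optimal edit sequence (3 edits):
  uhrewuieds → uhrewpieds (sub u→p @6)
  uhrewpieds → uhrewpiejs (sub d→j @9)
  uhrewpiejs → uhrewpiejd (sub s→d @10)
Edit distance = 3.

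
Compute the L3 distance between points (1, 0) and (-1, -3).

(Σ|x_i - y_i|^3)^(1/3) = (|1 - (-1)|^3 + |0 - (-3)|^3)^(1/3)
= (2^3 + 3^3)^(1/3) = (8 + 27)^(1/3) = (35)^(1/3) ≈ 3.2711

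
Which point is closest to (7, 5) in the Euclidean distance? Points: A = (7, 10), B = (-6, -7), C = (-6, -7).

Distances: d(A) = 5, d(B) ≈ 17.6918, d(C) ≈ 17.6918. Nearest: A = (7, 10) with distance 5.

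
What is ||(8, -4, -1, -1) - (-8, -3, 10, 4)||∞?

max(|x_i - y_i|) = max(|8 - (-8)|, |-4 - (-3)|, |-1 - 10|, |-1 - 4|) = max(16, 1, 11, 5) = 16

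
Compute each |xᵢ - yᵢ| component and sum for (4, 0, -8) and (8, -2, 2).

Σ|x_i - y_i| = |4 - 8| + |0 - (-2)| + |-8 - 2| = 4 + 2 + 10 = 16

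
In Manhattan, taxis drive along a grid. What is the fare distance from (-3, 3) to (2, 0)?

Σ|x_i - y_i| = |-3 - 2| + |3 - 0| = 5 + 3 = 8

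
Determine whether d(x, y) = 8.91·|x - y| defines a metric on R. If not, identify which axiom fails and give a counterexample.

Yes. Since |x - y| is a metric on R and 8.91 > 0, the positive scalar multiple 8.91·|x - y| is also a metric: scaling by a positive constant preserves non-negativity, identity (d=0 ⟺ |x-y|=0 ⟺ x=y), symmetry, and the triangle inequality.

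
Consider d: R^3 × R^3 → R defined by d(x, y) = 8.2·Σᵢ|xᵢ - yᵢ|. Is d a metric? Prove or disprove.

Yes. The L1 (Manhattan) norm induces a metric on R^3, and multiplying a metric by a positive constant 8.2 > 0 preserves all four axioms: non-negativity (8.2·||x-y|| ≥ 0), identity (8.2·||x-y|| = 0 ⟺ ||x-y|| = 0 ⟺ x = y), symmetry (||x-y|| = ||y-x||), and the triangle inequality (8.2·||x-z|| ≤ 8.2·||x-y|| + 8.2·||y-z||). So d is a metric.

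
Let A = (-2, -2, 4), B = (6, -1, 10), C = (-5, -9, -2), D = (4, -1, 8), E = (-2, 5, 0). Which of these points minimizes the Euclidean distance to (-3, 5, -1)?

Distances: d(A) ≈ 8.6603, d(B) ≈ 15.4272, d(C) ≈ 14.1774, d(D) ≈ 12.8841, d(E) ≈ 1.4142. Nearest: E = (-2, 5, 0) with distance 1.4142.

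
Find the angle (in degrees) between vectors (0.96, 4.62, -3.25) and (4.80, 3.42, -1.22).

With u = (0.96, 4.62, -3.25), v = (4.80, 3.42, -1.22):
u·v = 0.96·4.8 + 4.62·3.42 + (-3.25)·(-1.22) = 4.608 + 15.8004 + 3.965 = 24.3734.
|u| = √(0.96² + 4.62² + (-3.25)²) = √(0.9216 + 21.3444 + 10.5625) = √32.8285, |v| = √(4.8² + 3.42² + (-1.22)²) = √(23.04 + 11.6964 + 1.4884) = √36.2248.
cos θ = (u·v)/(|u||v|) = 24.3734/(√32.8285·√36.2248) ≈ 0.706785
θ = arccos(0.706785) ≈ 45.03°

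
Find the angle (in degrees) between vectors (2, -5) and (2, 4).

With u = (2, -5), v = (2, 4):
u·v = 2·2 + (-5)·4 = 4 + (-20) = -16.
|u| = √(2² + (-5)²) = √29, |v| = √(2² + 4²) = √20, so |u||v| = √(29·20) = √580.
cos θ = (u·v)/(|u||v|) = -16/√580 ≈ -0.664364
θ = arccos(-0.664364) ≈ 131.63°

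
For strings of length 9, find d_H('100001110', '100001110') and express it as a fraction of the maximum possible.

Differing positions: none. Hamming distance = 0. The maximum possible Hamming distance for length-9 strings is 9, so d_H/9 = 0/9 = 0.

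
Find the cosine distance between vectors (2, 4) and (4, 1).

With u = (2, 4), v = (4, 1):
u·v = 2·4 + 4·1 = 8 + 4 = 12.
|u| = √(2² + 4²) = √20, |v| = √(4² + 1²) = √17, so |u||v| = √(20·17) = √340.
cos θ = (u·v)/(|u||v|) = 12/√340 ≈ 0.6508
Cosine distance = 1 - cos θ ≈ 1 - 0.6508 = 0.3492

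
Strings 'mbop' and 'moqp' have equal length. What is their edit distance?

Let D[i][j] be the edit distance between the first i characters of 'mbop' and the first j characters of 'moqp', with D[i][0] = i, D[0][j] = j, and D[i][j] = D[i-1][j-1] if the characters match, else 1 + min(D[i-1][j], D[i][j-1], D[i-1][j-1]). Filling the table (rows: prefixes of 'mbop', columns: prefixes of 'moqp'):
     ε  m  o  q  p
  ε  0  1  2  3  4
  m  1  0  1  2  3
  b  2  1  1  2  3
  o  3  2  1  2  3
  p  4  3  2  2  2
The bottom-right entry gives D[4][4] = 2, so no sequence of fewer than 2 edits works. Backtracking through the table gives one optimal edit sequence (2 edits):
  mbop → moop (sub b→o @2)
  moop → moqp (sub o→q @3)
Edit distance = 2.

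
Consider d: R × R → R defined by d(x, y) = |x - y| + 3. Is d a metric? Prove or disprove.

No. d fails identity of indiscernibles (specifically d(x,x) = 0): d(2, 2) = |2 - 2| + 3 = 0 + 3 = 3 ≠ 0.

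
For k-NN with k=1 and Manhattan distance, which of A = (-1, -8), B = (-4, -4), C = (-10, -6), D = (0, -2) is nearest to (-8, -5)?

Distances: d(A) = 10, d(B) = 5, d(C) = 3, d(D) = 11. Nearest: C = (-10, -6) with distance 3.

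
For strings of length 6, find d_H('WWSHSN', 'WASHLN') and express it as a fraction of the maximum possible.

Differing positions: 2, 5. Hamming distance = 2. The maximum possible Hamming distance for length-6 strings is 6, so d_H/6 = 2/6 ≈ 0.3333.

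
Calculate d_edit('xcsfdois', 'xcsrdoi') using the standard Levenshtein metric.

Let D[i][j] be the edit distance between the first i characters of 'xcsfdois' and the first j characters of 'xcsrdoi', with D[i][0] = i, D[0][j] = j, and D[i][j] = D[i-1][j-1] if the characters match, else 1 + min(D[i-1][j], D[i][j-1], D[i-1][j-1]). Filling the table (rows: prefixes of 'xcsfdois', columns: prefixes of 'xcsrdoi'):
     ε  x  c  s  r  d  o  i
  ε  0  1  2  3  4  5  6  7
  x  1  0  1  2  3  4  5  6
  c  2  1  0  1  2  3  4  5
  s  3  2  1  0  1  2  3  4
  f  4  3  2  1  1  2  3  4
  d  5  4  3  2  2  1  2  3
  o  6  5  4  3  3  2  1  2
  i  7  6  5  4  4  3  2  1
  s  8  7  6  5  5  4  3  2
The bottom-right entry gives D[8][7] = 2, so no sequence of fewer than 2 edits works. Backtracking through the table gives one optimal edit sequence (2 edits):
  xcsfdois → xcsrdois (sub f→r @4)
  xcsrdois → xcsrdoi (del s @8)
Edit distance = 2.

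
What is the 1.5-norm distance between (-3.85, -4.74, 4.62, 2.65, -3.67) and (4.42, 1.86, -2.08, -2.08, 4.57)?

(Σ|x_i - y_i|^1.5)^(1/1.5) = (|-3.85 - 4.42|^1.5 + |-4.74 - 1.86|^1.5 + |4.62 - (-2.08)|^1.5 + |2.65 - (-2.08)|^1.5 + |-3.67 - 4.57|^1.5)^(1/1.5)
= (8.27^1.5 + 6.6^1.5 + 6.7^1.5 + 4.73^1.5 + 8.24^1.5)^(1/1.5) ≈ (23.7825 + 16.9557 + 17.3425 + 10.2871 + 23.6532)^(1/1.5) = (92.021)^(1/1.5) ≈ 20.3825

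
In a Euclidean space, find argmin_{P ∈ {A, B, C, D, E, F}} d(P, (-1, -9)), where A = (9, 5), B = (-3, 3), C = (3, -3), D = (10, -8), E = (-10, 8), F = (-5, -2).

Distances: d(A) ≈ 17.2047, d(B) ≈ 12.1655, d(C) ≈ 7.2111, d(D) ≈ 11.0454, d(E) ≈ 19.2354, d(F) ≈ 8.0623. Nearest: C = (3, -3) with distance 7.2111.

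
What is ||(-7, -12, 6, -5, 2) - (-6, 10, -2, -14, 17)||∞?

max(|x_i - y_i|) = max(|-7 - (-6)|, |-12 - 10|, |6 - (-2)|, |-5 - (-14)|, |2 - 17|) = max(1, 22, 8, 9, 15) = 22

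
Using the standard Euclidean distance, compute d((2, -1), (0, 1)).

(Σ|x_i - y_i|^2)^(1/2) = (|2 - 0|^2 + |-1 - 1|^2)^(1/2)
= (2^2 + 2^2)^(1/2) = (4 + 4)^(1/2) = (8)^(1/2) ≈ 2.8284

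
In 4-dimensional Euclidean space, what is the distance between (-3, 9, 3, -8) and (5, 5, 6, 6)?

√(Σ(x_i - y_i)²) = √((-3 - 5)² + (9 - 5)² + (3 - 6)² + (-8 - 6)²)
= √((-8)² + 4² + (-3)² + (-14)²) = √(64 + 16 + 9 + 196) = √285 ≈ 16.8819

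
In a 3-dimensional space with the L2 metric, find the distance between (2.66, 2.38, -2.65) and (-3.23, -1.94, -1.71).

(Σ|x_i - y_i|^2)^(1/2) = (|2.66 - (-3.23)|^2 + |2.38 - (-1.94)|^2 + |-2.65 - (-1.71)|^2)^(1/2)
= (5.89^2 + 4.32^2 + 0.94^2)^(1/2) = (34.6921 + 18.6624 + 0.8836)^(1/2) = (54.2381)^(1/2) ≈ 7.3647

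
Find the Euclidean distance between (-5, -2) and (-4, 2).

√(Σ(x_i - y_i)²) = √((-5 - (-4))² + (-2 - 2)²)
= √((-1)² + (-4)²) = √(1 + 16) = √17 ≈ 4.1231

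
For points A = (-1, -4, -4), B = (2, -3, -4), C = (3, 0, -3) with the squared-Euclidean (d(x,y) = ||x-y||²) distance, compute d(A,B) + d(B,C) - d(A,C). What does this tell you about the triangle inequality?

d(A,B) = 3² + 1² + 0² = 10, d(B,C) = 1² + 3² + 1² = 11, d(A,C) = 4² + 4² + 1² = 33.
d(A,B) + d(B,C) - d(A,C) = 10 + 11 - 33 = 21 - 33 = -12. This is < 0, so the triangle inequality FAILS for these points (squared-Euclidean is not a metric).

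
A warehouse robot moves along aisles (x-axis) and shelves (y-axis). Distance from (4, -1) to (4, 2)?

Σ|x_i - y_i| = |4 - 4| + |-1 - 2| = 0 + 3 = 3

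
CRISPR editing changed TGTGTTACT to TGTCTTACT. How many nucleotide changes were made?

Differing positions: 4. Hamming distance = 1.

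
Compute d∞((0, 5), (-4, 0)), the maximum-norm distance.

max(|x_i - y_i|) = max(|0 - (-4)|, |5 - 0|) = max(4, 5) = 5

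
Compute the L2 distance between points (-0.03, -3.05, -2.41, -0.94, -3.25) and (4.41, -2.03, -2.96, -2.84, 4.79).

(Σ|x_i - y_i|^2)^(1/2) = (|-0.03 - 4.41|^2 + |-3.05 - (-2.03)|^2 + |-2.41 - (-2.96)|^2 + |-0.94 - (-2.84)|^2 + |-3.25 - 4.79|^2)^(1/2)
= (4.44^2 + 1.02^2 + 0.55^2 + 1.9^2 + 8.04^2)^(1/2) = (19.7136 + 1.0404 + 0.3025 + 3.61 + 64.6416)^(1/2) = (89.3081)^(1/2) ≈ 9.4503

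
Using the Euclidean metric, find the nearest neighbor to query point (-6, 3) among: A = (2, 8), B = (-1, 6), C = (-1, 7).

Distances: d(A) ≈ 9.434, d(B) ≈ 5.831, d(C) ≈ 6.4031. Nearest: B = (-1, 6) with distance 5.831.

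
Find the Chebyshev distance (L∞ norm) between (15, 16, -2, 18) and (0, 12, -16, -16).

max(|x_i - y_i|) = max(|15 - 0|, |16 - 12|, |-2 - (-16)|, |18 - (-16)|) = max(15, 4, 14, 34) = 34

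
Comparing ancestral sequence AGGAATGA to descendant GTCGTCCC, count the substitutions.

Differing positions: 1, 2, 3, 4, 5, 6, 7, 8. Hamming distance = 8.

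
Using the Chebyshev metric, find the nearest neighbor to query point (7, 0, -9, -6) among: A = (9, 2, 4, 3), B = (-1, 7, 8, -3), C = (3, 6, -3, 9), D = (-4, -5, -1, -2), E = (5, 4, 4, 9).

Distances: d(A) = 13, d(B) = 17, d(C) = 15, d(D) = 11, d(E) = 15. Nearest: D = (-4, -5, -1, -2) with distance 11.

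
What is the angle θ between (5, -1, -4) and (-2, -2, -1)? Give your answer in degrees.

With u = (5, -1, -4), v = (-2, -2, -1):
u·v = 5·(-2) + (-1)·(-2) + (-4)·(-1) = (-10) + 2 + 4 = -4.
|u| = √(5² + (-1)² + (-4)²) = √42, |v| = √((-2)² + (-2)² + (-1)²) = √9, so |u||v| = √(42·9) = √378.
cos θ = (u·v)/(|u||v|) = -4/√378 ≈ -0.205738
θ = arccos(-0.205738) ≈ 101.87°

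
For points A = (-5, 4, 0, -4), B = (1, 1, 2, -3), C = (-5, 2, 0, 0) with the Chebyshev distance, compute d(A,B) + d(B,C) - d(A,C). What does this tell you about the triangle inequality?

d(A,B) = max(6, 3, 2, 1) = 6, d(B,C) = max(6, 1, 2, 3) = 6, d(A,C) = max(0, 2, 0, 4) = 4.
d(A,B) + d(B,C) - d(A,C) = 6 + 6 - 4 = 12 - 4 = 8. This is ≥ 0, so the triangle inequality holds for these points.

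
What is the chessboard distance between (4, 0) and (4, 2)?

max(|x_i - y_i|) = max(|4 - 4|, |0 - 2|) = max(0, 2) = 2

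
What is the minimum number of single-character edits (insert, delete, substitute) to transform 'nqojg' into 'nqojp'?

Let D[i][j] be the edit distance between the first i characters of 'nqojg' and the first j characters of 'nqojp', with D[i][0] = i, D[0][j] = j, and D[i][j] = D[i-1][j-1] if the characters match, else 1 + min(D[i-1][j], D[i][j-1], D[i-1][j-1]). Filling the table (rows: prefixes of 'nqojg', columns: prefixes of 'nqojp'):
     ε  n  q  o  j  p
  ε  0  1  2  3  4  5
  n  1  0  1  2  3  4
  q  2  1  0  1  2  3
  o  3  2  1  0  1  2
  j  4  3  2  1  0  1
  g  5  4  3  2  1  1
The bottom-right entry gives D[5][5] = 1, so no sequence of fewer than 1 edit works. Backtracking through the table gives one optimal edit sequence (1 edit):
  nqojg → nqojp (sub g→p @5)
Edit distance = 1.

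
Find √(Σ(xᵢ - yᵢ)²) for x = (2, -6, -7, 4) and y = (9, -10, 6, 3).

√(Σ(x_i - y_i)²) = √((2 - 9)² + (-6 - (-10))² + (-7 - 6)² + (4 - 3)²)
= √((-7)² + 4² + (-13)² + 1²) = √(49 + 16 + 169 + 1) = √235 ≈ 15.3297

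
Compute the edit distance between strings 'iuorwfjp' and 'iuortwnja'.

Let D[i][j] be the edit distance between the first i characters of 'iuorwfjp' and the first j characters of 'iuortwnja', with D[i][0] = i, D[0][j] = j, and D[i][j] = D[i-1][j-1] if the characters match, else 1 + min(D[i-1][j], D[i][j-1], D[i-1][j-1]). Filling the table (rows: prefixes of 'iuorwfjp', columns: prefixes of 'iuortwnja'):
     ε  i  u  o  r  t  w  n  j  a
  ε  0  1  2  3  4  5  6  7  8  9
  i  1  0  1  2  3  4  5  6  7  8
  u  2  1  0  1  2  3  4  5  6  7
  o  3  2  1  0  1  2  3  4  5  6
  r  4  3  2  1  0  1  2  3  4  5
  w  5  4  3  2  1  1  1  2  3  4
  f  6  5  4  3  2  2  2  2  3  4
  j  7  6  5  4  3  3  3  3  2  3
  p  8  7  6  5  4  4  4  4  3  3
The bottom-right entry gives D[8][9] = 3, so no sequence of fewer than 3 edits works. Backtracking through the table gives one optimal edit sequence (3 edits):
  iuorwfjp → iuortwfjp (ins t @5)
  iuortwfjp → iuortwnjp (sub f→n @7)
  iuortwnjp → iuortwnja (sub p→a @9)
Edit distance = 3.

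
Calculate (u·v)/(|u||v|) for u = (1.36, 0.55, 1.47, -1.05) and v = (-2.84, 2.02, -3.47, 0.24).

With u = (1.36, 0.55, 1.47, -1.05), v = (-2.84, 2.02, -3.47, 0.24):
u·v = 1.36·(-2.84) + 0.55·2.02 + 1.47·(-3.47) + (-1.05)·0.24 = (-3.8624) + 1.111 + (-5.1009) + (-0.252) = -8.1043.
|u| = √(1.36² + 0.55² + 1.47² + (-1.05)²) = √(1.8496 + 0.3025 + 2.1609 + 1.1025) = √5.4155, |v| = √((-2.84)² + 2.02² + (-3.47)² + 0.24²) = √(8.0656 + 4.0804 + 12.0409 + 0.0576) = √24.2445.
cos θ = (u·v)/(|u||v|) = -8.1043/(√5.4155·√24.2445) ≈ -0.7073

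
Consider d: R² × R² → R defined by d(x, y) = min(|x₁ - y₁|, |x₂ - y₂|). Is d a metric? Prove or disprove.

No. d fails identity of indiscernibles: take x = (4, 0) and y = (4, 6). Then d(x,y) = min(|4 - 4|, |0 - 6|) = min(0, 6) = 0, yet x ≠ y.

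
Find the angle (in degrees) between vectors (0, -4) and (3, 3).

With u = (0, -4), v = (3, 3):
u·v = 0·3 + (-4)·3 = 0 + (-12) = -12.
|u| = √(0² + (-4)²) = √16, |v| = √(3² + 3²) = √18, so |u||v| = √(16·18) = √288.
cos θ = (u·v)/(|u||v|) = -12/√288 ≈ -0.707107
θ = arccos(-0.707107) ≈ 135°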